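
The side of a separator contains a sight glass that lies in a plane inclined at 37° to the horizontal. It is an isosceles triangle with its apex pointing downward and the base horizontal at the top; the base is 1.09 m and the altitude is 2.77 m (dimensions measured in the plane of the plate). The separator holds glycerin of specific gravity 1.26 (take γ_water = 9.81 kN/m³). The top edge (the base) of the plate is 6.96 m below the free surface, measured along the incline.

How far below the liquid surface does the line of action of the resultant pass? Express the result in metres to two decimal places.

h_p = 4.78 m

γ = 1.26 × 9.81 = 12.3606 kN/m³.
Let θ = 37° be the plate's angle to the horizontal; measure y along the incline from where the plane meets the free surface. Vertical depth h = y·sinθ with sinθ = 0.601815.
With the apex down, the centroid sits h/3 = 2.77/3 = 0.923333 m below the base (the top edge), so y_c = 6.96 + 0.923333 = 7.88333 m and h_c = 7.88333 × 0.601815 = 4.74431 m.
A = ½ × 1.09 × 2.77 = 1.50965 m².
Resultant F = γ·h_c·A = 12.3606 × 4.74431 × 1.50965 = 88.5297 kN.
I_c = b·h³/36 = 1.09 × 2.77³/36 = 0.643522 m⁴.
Centre of pressure: y_p = y_c + I_c/(y_c·A) = 7.88333 + 0.643522/(7.88333 × 1.50965) = 7.88333 + 0.0540726 = 7.9374 m along the plane.
Vertically, h_p = y_p·sinθ = 7.9374 × 0.601815 = 4.77685 m.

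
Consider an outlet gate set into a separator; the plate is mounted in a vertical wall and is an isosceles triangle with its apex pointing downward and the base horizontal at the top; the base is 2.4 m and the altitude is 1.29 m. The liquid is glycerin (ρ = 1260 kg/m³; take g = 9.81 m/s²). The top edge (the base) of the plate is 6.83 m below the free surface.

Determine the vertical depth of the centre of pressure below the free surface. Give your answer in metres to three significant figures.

γ = ρg = 1260 × 9.81 / 1000 = 12.3606 kN/m³.
With the apex down, the centroid sits h/3 = 1.29/3 = 0.43 m below the base (the top edge), so the centroid depth is h_c = 6.83 + 0.43 = 7.26 m.
A = ½ × 2.4 × 1.29 = 1.548 m².
Resultant F = γ·h_c·A = 12.3606 × 7.26 × 1.548 = 138.914 kN.
I_c = b·h³/36 = 2.4 × 1.29³/36 = 0.143113 m⁴.
Centre of pressure: y_p = y_c + I_c/(y_c·A) = 7.26 + 0.143113/(7.26 × 1.548) = 7.26 + 0.0127342 = 7.27273 m along the plane.

h_p = 7.27 m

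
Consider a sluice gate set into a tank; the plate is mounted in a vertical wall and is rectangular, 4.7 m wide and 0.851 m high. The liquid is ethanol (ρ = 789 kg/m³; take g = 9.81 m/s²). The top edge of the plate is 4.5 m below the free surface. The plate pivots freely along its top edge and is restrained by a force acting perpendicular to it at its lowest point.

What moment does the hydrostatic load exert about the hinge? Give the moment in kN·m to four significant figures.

M ≈ 66.75 kN·m

γ = ρg = 789 × 9.81 / 1000 = 7.74009 kN/m³.
The centroid lies 0.851/2 = 0.4255 m below the top edge, so the centroid depth is h_c = 4.5 + 0.4255 = 4.9255 m.
A = 4.7 × 0.851 = 3.9997 m².
Resultant F = γ·h_c·A = 7.74009 × 4.9255 × 3.9997 = 152.484 kN.
I_c = b·h³/12 = 4.7 × 0.851³/12 = 0.241382 m⁴.
Centre of pressure: y_p = y_c + I_c/(y_c·A) = 4.9255 + 0.241382/(4.9255 × 3.9997) = 4.9255 + 0.0122526 = 4.93775 m along the plane.
The resultant acts 0.4255 + 0.0122526 = 0.437753 m (along the plate) below the hinge at the top edge, so the moment about the hinge is M = F × 0.437753 = 152.484 × 0.437753 = 66.7503 kN·m.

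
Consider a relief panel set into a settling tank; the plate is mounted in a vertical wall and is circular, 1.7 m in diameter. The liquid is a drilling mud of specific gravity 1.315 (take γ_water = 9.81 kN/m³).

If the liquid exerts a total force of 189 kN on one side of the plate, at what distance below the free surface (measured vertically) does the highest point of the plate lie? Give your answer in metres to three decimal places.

γ = 1.315 × 9.81 = 12.90015 kN/m³.
A = π(0.85)² = 2.2698 m².
From F = γ·h_c·A, the centroid depth is h_c = 189/(12.90015 × 2.2698) = 6.45475 m.
The centroid is at the centre, 0.85 m below the top of the plate, so the highest point sits at h_top = 6.45475 − 0.85 = 5.60475 m below the surface.

d_top ≈ 5.605 m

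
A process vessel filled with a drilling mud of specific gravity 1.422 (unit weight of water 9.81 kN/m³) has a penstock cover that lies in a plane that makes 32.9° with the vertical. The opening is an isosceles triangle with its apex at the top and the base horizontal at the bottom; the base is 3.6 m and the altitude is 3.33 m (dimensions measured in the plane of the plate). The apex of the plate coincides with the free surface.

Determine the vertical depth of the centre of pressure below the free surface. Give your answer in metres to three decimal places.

h_p = 2.097 m

γ = 1.422 × 9.81 = 13.94982 kN/m³.
The plate makes 32.9° with the vertical, i.e. θ = 90° − 32.9° = 57.1° to the horizontal. Measuring y along the incline from the free-surface line, vertical depth h = y·sinθ with sinθ = 0.839620.
With the apex up, the centroid sits 2h/3 = 2 × 3.33/3 = 2.22 m below the apex, so y_c = 2.22 m and h_c = 2.22 × 0.839620 = 1.86396 m.
A = ½ × 3.6 × 3.33 = 5.994 m².
Resultant F = γ·h_c·A = 13.94982 × 1.86396 × 5.994 = 155.855 kN.
I_c = b·h³/36 = 3.6 × 3.33³/36 = 3.6926 m⁴.
Centre of pressure: y_p = y_c + I_c/(y_c·A) = 2.22 + 3.6926/(2.22 × 5.994) = 2.22 + 0.2775 = 2.4975 m along the plane.
Vertically, h_p = y_p·sinθ = 2.4975 × 0.839620 = 2.09695 m.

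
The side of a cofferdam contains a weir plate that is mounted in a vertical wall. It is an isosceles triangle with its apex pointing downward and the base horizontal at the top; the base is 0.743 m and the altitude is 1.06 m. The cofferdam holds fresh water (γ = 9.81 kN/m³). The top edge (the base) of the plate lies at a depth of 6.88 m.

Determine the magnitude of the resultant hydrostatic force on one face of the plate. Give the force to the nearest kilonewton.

F ≈ 28 kN

γ = 9.81 kN/m³.
With the apex down, the centroid sits h/3 = 1.06/3 = 0.353333 m below the base (the top edge), so the centroid depth is h_c = 6.88 + 0.353333 = 7.23333 m.
A = ½ × 0.743 × 1.06 = 0.39379 m².
Resultant F = γ·h_c·A = 9.81 × 7.23333 × 0.39379 = 27.9429 kN.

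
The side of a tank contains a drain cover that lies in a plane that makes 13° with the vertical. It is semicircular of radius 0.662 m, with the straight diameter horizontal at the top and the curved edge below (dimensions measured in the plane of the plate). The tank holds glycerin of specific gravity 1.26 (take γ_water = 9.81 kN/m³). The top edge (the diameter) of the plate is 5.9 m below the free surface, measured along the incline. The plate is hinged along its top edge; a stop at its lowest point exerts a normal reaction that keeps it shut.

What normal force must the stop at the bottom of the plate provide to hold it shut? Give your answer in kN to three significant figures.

γ = 1.26 × 9.81 = 12.3606 kN/m³.
The plate makes 13° with the vertical, i.e. θ = 90° − 13° = 77° to the horizontal. Measuring y along the incline from the free-surface line, vertical depth h = y·sinθ with sinθ = 0.974370.
The centroid of a semicircle lies 4r/(3π) = 0.280962 m from the diameter, here below the top edge, so y_c = 5.9 + 0.280962 = 6.18096 m and h_c = 6.18096 × 0.974370 = 6.02254 m.
A = πr²/2 = π × 0.662²/2 = 0.688392 m².
Resultant F = γ·h_c·A = 12.3606 × 6.02254 × 0.688392 = 51.2454 kN.
I_c = (π/8 − 8/(9π))·r⁴ = 0.109757 × 0.662⁴ = 0.0210797 m⁴.
Centre of pressure: y_p = y_c + I_c/(y_c·A) = 6.18096 + 0.0210797/(6.18096 × 0.688392) = 6.18096 + 0.00495419 = 6.18591 m along the plane.
The resultant acts 0.280962 + 0.00495419 = 0.285916 m (along the plate) below the hinge at the top edge, so the moment about the hinge is M = F × 0.285916 = 51.2454 × 0.285916 = 14.6519 kN·m.
A normal force at the bottom, 0.662 m from the hinge, must supply this moment: P = 14.6519/0.662 = 22.1328 kN.

P ≈ 22.1 kN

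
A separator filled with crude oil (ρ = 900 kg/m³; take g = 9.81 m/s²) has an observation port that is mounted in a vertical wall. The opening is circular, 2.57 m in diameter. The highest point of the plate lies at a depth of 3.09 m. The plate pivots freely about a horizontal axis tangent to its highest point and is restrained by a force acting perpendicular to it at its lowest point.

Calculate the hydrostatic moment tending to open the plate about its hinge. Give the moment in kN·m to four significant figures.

M ≈ 276.4 kN·m

γ = ρg = 900 × 9.81 / 1000 = 8.829 kN/m³.
The centroid is at the centre, 1.285 m below the top of the plate, so the centroid depth is h_c = 3.09 + 1.285 = 4.375 m.
A = π(1.285)² = 5.18748 m².
Resultant F = γ·h_c·A = 8.829 × 4.375 × 5.18748 = 200.376 kN.
I_c = πr⁴/4 = π × 1.285⁴/4 = 2.14142 m⁴.
Centre of pressure: y_p = y_c + I_c/(y_c·A) = 4.375 + 2.14142/(4.375 × 5.18748) = 4.375 + 0.0943555 = 4.46936 m along the plane.
The resultant acts 1.285 + 0.0943555 = 1.37936 m (along the plate) below the hinge at the top edge, so the moment about the hinge is M = F × 1.37936 = 200.376 × 1.37936 = 276.391 kN·m.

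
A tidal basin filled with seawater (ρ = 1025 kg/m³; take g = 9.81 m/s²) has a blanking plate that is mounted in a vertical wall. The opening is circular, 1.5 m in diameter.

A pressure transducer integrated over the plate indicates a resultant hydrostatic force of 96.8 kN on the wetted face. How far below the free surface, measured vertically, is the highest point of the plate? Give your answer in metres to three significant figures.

d_top ≈ 4.70 m

γ = ρg = 1025 × 9.81 / 1000 = 10.05525 kN/m³.
A = π(0.75)² = 1.76715 m².
From F = γ·h_c·A, the centroid depth is h_c = 96.8/(10.05525 × 1.76715) = 5.44765 m.
The centroid is at the centre, 0.75 m below the top of the plate, so the highest point sits at h_top = 5.44765 − 0.75 = 4.69765 m below the surface.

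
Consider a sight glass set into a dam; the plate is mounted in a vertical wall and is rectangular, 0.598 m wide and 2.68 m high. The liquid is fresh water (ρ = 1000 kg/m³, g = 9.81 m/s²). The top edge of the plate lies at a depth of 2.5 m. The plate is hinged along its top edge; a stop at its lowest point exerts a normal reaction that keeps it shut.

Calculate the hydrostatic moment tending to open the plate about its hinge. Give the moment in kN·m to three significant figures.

M ≈ 90.3 kN·m

γ = ρg = 1000 × 9.81 = 9810 N/m³ = 9.81 kN/m³.
The centroid lies 2.68/2 = 1.34 m below the top edge, so the centroid depth is h_c = 2.5 + 1.34 = 3.84 m.
A = 0.598 × 2.68 = 1.60264 m².
Resultant F = γ·h_c·A = 9.81 × 3.84 × 1.60264 = 60.3721 kN.
I_c = b·h³/12 = 0.598 × 2.68³/12 = 0.959233 m⁴.
Centre of pressure: y_p = y_c + I_c/(y_c·A) = 3.84 + 0.959233/(3.84 × 1.60264) = 3.84 + 0.155868 = 3.99587 m along the plane.
The resultant acts 1.34 + 0.155868 = 1.49587 m (along the plate) below the hinge at the top edge, so the moment about the hinge is M = F × 1.49587 = 60.3721 × 1.49587 = 90.3088 kN·m.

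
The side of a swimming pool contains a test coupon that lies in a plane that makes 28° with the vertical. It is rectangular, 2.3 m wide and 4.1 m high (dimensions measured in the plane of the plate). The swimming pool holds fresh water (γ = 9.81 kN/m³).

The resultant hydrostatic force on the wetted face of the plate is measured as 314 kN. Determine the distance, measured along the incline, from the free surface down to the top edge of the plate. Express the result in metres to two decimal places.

γ = 9.81 kN/m³.
A = 2.3 × 4.1 = 9.43 m².
From F = γ·h_c·A, the centroid depth is h_c = 314/(9.81 × 9.43) = 3.39429 m.
The plate makes 28° with the vertical, i.e. θ = 90° − 28° = 62° to the horizontal. Measuring y along the incline from the free-surface line, vertical depth h = y·sinθ with sinθ = 0.882948.
Along the incline, y_c = h_c/sinθ = 3.39429/0.882948 = 3.84427 m.
The centroid lies 4.1/2 = 2.05 m below the top edge, so the top edge sits at y_top = 3.84427 − 2.05 = 1.79427 m along the incline.

y_top ≈ 1.79 m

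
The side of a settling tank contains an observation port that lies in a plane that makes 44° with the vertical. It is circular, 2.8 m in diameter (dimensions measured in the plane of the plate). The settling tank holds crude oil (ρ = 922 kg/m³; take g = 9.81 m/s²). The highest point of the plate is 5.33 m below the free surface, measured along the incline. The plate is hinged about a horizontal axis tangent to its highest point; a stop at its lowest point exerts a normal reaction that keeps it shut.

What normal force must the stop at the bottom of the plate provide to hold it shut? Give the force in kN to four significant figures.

P ≈ 141.8 kN

γ = ρg = 922 × 9.81 / 1000 = 9.04482 kN/m³.
The plate makes 44° with the vertical, i.e. θ = 90° − 44° = 46° to the horizontal. Measuring y along the incline from the free-surface line, vertical depth h = y·sinθ with sinθ = 0.719340.
The centroid is at the centre, 1.4 m below the top of the plate, so y_c = 5.33 + 1.4 = 6.73 m and h_c = 6.73 × 0.719340 = 4.84116 m.
A = π(1.4)² = 6.15752 m².
Resultant F = γ·h_c·A = 9.04482 × 4.84116 × 6.15752 = 269.622 kN.
I_c = πr⁴/4 = π × 1.4⁴/4 = 3.01719 m⁴.
Centre of pressure: y_p = y_c + I_c/(y_c·A) = 6.73 + 3.01719/(6.73 × 6.15752) = 6.73 + 0.0728084 = 6.80281 m along the plane.
The resultant acts 1.4 + 0.0728084 = 1.47281 m (along the plate) below the hinge at the top edge, so the moment about the hinge is M = F × 1.47281 = 269.622 × 1.47281 = 397.102 kN·m.
A normal force at the bottom, 2.8 m from the hinge, must supply this moment: P = 397.102/2.8 = 141.822 kN.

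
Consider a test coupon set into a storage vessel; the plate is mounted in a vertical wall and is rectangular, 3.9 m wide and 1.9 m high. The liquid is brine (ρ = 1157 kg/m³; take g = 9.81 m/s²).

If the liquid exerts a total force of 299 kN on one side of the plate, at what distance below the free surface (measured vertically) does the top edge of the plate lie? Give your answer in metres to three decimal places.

d_top ≈ 2.605 m

γ = ρg = 1157 × 9.81 / 1000 = 11.35017 kN/m³.
A = 3.9 × 1.9 = 7.41 m².
From F = γ·h_c·A, the centroid depth is h_c = 299/(11.35017 × 7.41) = 3.55509 m.
The centroid lies 1.9/2 = 0.95 m below the top edge, so the top edge sits at h_top = 3.55509 − 0.95 = 2.60509 m below the surface.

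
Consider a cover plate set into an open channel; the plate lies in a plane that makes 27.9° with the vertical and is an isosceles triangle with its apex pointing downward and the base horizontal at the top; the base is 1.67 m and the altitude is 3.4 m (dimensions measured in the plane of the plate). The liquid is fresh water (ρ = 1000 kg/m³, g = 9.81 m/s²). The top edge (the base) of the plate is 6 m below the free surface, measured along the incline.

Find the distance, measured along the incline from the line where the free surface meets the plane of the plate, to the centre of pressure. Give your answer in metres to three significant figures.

y_p = 7.22 m

γ = ρg = 1000 × 9.81 = 9810 N/m³ = 9.81 kN/m³.
The plate makes 27.9° with the vertical, i.e. θ = 90° − 27.9° = 62.1° to the horizontal. Measuring y along the incline from the free-surface line, vertical depth h = y·sinθ with sinθ = 0.883766.
With the apex down, the centroid sits h/3 = 3.4/3 = 1.13333 m below the base (the top edge), so y_c = 6 + 1.13333 = 7.13333 m and h_c = 7.13333 × 0.883766 = 6.30419 m.
A = ½ × 1.67 × 3.4 = 2.839 m².
Resultant F = γ·h_c·A = 9.81 × 6.30419 × 2.839 = 175.575 kN.
I_c = b·h³/36 = 1.67 × 3.4³/36 = 1.82327 m⁴.
Centre of pressure: y_p = y_c + I_c/(y_c·A) = 7.13333 + 1.82327/(7.13333 × 2.839) = 7.13333 + 0.0900312 = 7.22336 m along the plane.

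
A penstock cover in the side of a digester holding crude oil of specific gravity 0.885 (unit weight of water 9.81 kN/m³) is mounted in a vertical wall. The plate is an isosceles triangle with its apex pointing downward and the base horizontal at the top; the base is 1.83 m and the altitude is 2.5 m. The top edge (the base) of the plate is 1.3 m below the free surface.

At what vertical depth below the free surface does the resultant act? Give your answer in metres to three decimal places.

γ = 0.885 × 9.81 = 8.68185 kN/m³.
With the apex down, the centroid sits h/3 = 2.5/3 = 0.833333 m below the base (the top edge), so the centroid depth is h_c = 1.3 + 0.833333 = 2.13333 m.
A = ½ × 1.83 × 2.5 = 2.2875 m².
Resultant F = γ·h_c·A = 8.68185 × 2.13333 × 2.2875 = 42.3674 kN.
I_c = b·h³/36 = 1.83 × 2.5³/36 = 0.794271 m⁴.
Centre of pressure: y_p = y_c + I_c/(y_c·A) = 2.13333 + 0.794271/(2.13333 × 2.2875) = 2.13333 + 0.162761 = 2.29609 m along the plane.

h_p = 2.296 m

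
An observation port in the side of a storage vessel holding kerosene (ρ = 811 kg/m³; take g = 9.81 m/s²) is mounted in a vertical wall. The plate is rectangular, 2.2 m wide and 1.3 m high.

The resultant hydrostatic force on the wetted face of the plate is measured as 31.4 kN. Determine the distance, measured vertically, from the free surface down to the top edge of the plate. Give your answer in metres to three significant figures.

γ = ρg = 811 × 9.81 / 1000 = 7.95591 kN/m³.
A = 2.2 × 1.3 = 2.86 m².
From F = γ·h_c·A, the centroid depth is h_c = 31.4/(7.95591 × 2.86) = 1.37998 m.
The centroid lies 1.3/2 = 0.65 m below the top edge, so the top edge sits at h_top = 1.37998 − 0.65 = 0.72998 m below the surface.

d_top ≈ 0.730 m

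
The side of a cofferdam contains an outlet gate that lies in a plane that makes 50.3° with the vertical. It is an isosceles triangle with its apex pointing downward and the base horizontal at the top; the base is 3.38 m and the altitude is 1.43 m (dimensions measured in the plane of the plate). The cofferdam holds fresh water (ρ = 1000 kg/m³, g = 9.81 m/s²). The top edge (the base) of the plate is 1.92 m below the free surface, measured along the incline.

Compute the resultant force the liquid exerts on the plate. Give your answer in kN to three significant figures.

γ = ρg = 1000 × 9.81 = 9810 N/m³ = 9.81 kN/m³.
The plate makes 50.3° with the vertical, i.e. θ = 90° − 50.3° = 39.7° to the horizontal. Measuring y along the incline from the free-surface line, vertical depth h = y·sinθ with sinθ = 0.638768.
With the apex down, the centroid sits h/3 = 1.43/3 = 0.476667 m below the base (the top edge), so y_c = 1.92 + 0.476667 = 2.39667 m and h_c = 2.39667 × 0.638768 = 1.53092 m.
A = ½ × 3.38 × 1.43 = 2.4167 m².
Resultant F = γ·h_c·A = 9.81 × 1.53092 × 2.4167 = 36.2948 kN.

F ≈ 36.3 kN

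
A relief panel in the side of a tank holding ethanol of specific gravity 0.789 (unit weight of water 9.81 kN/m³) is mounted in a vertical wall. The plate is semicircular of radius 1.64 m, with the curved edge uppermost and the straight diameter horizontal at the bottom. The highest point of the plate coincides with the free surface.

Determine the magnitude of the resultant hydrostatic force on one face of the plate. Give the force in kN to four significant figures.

F ≈ 30.87 kN

γ = 0.789 × 9.81 = 7.74009 kN/m³.
The centroid lies 4r/(3π) = 0.696038 m above the diameter, so r − 4r/(3π) = 1.64 − 0.696038 = 0.943962 m below the topmost point, so the centroid depth is h_c = 0.943962 m.
A = πr²/2 = π × 1.64²/2 = 4.22481 m².
Resultant F = γ·h_c·A = 7.74009 × 0.943962 × 4.22481 = 30.8679 kN.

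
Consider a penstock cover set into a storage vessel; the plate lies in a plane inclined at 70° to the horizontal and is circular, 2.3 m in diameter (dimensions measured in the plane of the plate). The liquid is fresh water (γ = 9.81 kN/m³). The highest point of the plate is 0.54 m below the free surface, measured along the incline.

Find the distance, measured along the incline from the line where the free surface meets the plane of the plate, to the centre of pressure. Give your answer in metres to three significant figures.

y_p = 1.89 m

γ = 9.81 kN/m³.
Let θ = 70° be the plate's angle to the horizontal; measure y along the incline from where the plane meets the free surface. Vertical depth h = y·sinθ with sinθ = 0.939693.
The centroid is at the centre, 1.15 m below the top of the plate, so y_c = 0.54 + 1.15 = 1.69 m and h_c = 1.69 × 0.939693 = 1.58808 m.
A = π(1.15)² = 4.15476 m².
Resultant F = γ·h_c·A = 9.81 × 1.58808 × 4.15476 = 64.7273 kN.
I_c = πr⁴/4 = π × 1.15⁴/4 = 1.37367 m⁴.
Centre of pressure: y_p = y_c + I_c/(y_c·A) = 1.69 + 1.37367/(1.69 × 4.15476) = 1.69 + 0.195636 = 1.88564 m along the plane.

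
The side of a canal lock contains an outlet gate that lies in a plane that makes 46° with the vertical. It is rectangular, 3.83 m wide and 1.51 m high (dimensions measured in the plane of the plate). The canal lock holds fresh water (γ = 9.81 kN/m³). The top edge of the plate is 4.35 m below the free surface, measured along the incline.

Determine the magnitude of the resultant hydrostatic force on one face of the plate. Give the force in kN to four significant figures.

γ = 9.81 kN/m³.
The plate makes 46° with the vertical, i.e. θ = 90° − 46° = 44° to the horizontal. Measuring y along the incline from the free-surface line, vertical depth h = y·sinθ with sinθ = 0.694658.
The centroid lies 1.51/2 = 0.755 m below the top edge, so y_c = 4.35 + 0.755 = 5.105 m and h_c = 5.105 × 0.694658 = 3.54623 m.
A = 3.83 × 1.51 = 5.7833 m².
Resultant F = γ·h_c·A = 9.81 × 3.54623 × 5.7833 = 201.192 kN.

F ≈ 201.2 kN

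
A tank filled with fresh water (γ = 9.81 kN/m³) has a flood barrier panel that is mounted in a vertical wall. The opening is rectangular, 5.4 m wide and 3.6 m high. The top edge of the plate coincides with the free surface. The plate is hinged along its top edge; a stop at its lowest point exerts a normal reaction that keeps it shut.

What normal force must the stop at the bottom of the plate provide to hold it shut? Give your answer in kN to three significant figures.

γ = 9.81 kN/m³.
The centroid lies 3.6/2 = 1.8 m below the top edge, so the centroid depth is h_c = 1.8 m.
A = 5.4 × 3.6 = 19.44 m².
Resultant F = γ·h_c·A = 9.81 × 1.8 × 19.44 = 343.272 kN.
I_c = b·h³/12 = 5.4 × 3.6³/12 = 20.9952 m⁴.
Centre of pressure: y_p = y_c + I_c/(y_c·A) = 1.8 + 20.9952/(1.8 × 19.44) = 1.8 + 0.6 = 2.4 m along the plane.
The resultant acts 1.8 + 0.6 = 2.4 m (along the plate) below the hinge at the top edge, so the moment about the hinge is M = F × 2.4 = 343.272 × 2.4 = 823.853 kN·m.
A normal force at the bottom, 3.6 m from the hinge, must supply this moment: P = 823.853/3.6 = 228.848 kN.

P ≈ 229 kN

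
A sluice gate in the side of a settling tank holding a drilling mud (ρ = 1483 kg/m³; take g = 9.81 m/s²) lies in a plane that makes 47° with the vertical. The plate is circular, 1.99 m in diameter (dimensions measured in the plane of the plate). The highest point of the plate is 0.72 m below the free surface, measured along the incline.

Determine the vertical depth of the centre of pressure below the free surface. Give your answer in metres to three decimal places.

γ = ρg = 1483 × 9.81 / 1000 = 14.54823 kN/m³.
The plate makes 47° with the vertical, i.e. θ = 90° − 47° = 43° to the horizontal. Measuring y along the incline from the free-surface line, vertical depth h = y·sinθ with sinθ = 0.681998.
The centroid is at the centre, 0.995 m below the top of the plate, so y_c = 0.72 + 0.995 = 1.715 m and h_c = 1.715 × 0.681998 = 1.16963 m.
A = π(0.995)² = 3.11026 m².
Resultant F = γ·h_c·A = 14.54823 × 1.16963 × 3.11026 = 52.9243 kN.
I_c = πr⁴/4 = π × 0.995⁴/4 = 0.769808 m⁴.
Centre of pressure: y_p = y_c + I_c/(y_c·A) = 1.715 + 0.769808/(1.715 × 3.11026) = 1.715 + 0.144318 = 1.85932 m along the plane.
Vertically, h_p = y_p·sinθ = 1.85932 × 0.681998 = 1.26805 m.

h_p = 1.268 m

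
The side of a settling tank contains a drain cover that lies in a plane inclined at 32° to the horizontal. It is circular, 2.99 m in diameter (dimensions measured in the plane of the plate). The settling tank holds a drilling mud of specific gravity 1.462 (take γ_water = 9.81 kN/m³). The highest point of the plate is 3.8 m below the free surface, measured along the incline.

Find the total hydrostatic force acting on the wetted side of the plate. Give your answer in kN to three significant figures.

F ≈ 283 kN

γ = 1.462 × 9.81 = 14.34222 kN/m³.
Let θ = 32° be the plate's angle to the horizontal; measure y along the incline from where the plane meets the free surface. Vertical depth h = y·sinθ with sinθ = 0.529919.
The centroid is at the centre, 1.495 m below the top of the plate, so y_c = 3.8 + 1.495 = 5.295 m and h_c = 5.295 × 0.529919 = 2.80592 m.
A = π(1.495)² = 7.02154 m².
Resultant F = γ·h_c·A = 14.34222 × 2.80592 × 7.02154 = 282.569 kN.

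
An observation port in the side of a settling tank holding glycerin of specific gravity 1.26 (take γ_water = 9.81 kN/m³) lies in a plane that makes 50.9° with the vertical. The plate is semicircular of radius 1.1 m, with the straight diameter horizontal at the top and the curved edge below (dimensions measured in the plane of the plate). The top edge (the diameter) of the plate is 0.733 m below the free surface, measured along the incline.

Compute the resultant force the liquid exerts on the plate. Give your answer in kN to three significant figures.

F ≈ 17.8 kN

γ = 1.26 × 9.81 = 12.3606 kN/m³.
The plate makes 50.9° with the vertical, i.e. θ = 90° − 50.9° = 39.1° to the horizontal. Measuring y along the incline from the free-surface line, vertical depth h = y·sinθ with sinθ = 0.630676.
The centroid of a semicircle lies 4r/(3π) = 0.466854 m from the diameter, here below the top edge, so y_c = 0.733 + 0.466854 = 1.19985 m and h_c = 1.19985 × 0.630676 = 0.756717 m.
A = πr²/2 = π × 1.1²/2 = 1.90066 m².
Resultant F = γ·h_c·A = 12.3606 × 0.756717 × 1.90066 = 17.7778 kN.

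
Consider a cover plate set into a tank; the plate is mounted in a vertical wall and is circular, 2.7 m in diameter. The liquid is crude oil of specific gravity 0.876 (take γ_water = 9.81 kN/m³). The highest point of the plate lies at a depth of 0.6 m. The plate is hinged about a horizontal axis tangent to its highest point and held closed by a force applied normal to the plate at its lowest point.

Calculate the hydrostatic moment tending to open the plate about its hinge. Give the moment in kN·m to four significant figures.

γ = 0.876 × 9.81 = 8.59356 kN/m³.
The centroid is at the centre, 1.35 m below the top of the plate, so the centroid depth is h_c = 0.6 + 1.35 = 1.95 m.
A = π(1.35)² = 5.72555 m².
Resultant F = γ·h_c·A = 8.59356 × 1.95 × 5.72555 = 95.9456 kN.
I_c = πr⁴/4 = π × 1.35⁴/4 = 2.6087 m⁴.
Centre of pressure: y_p = y_c + I_c/(y_c·A) = 1.95 + 2.6087/(1.95 × 5.72555) = 1.95 + 0.233654 = 2.18365 m along the plane.
The resultant acts 1.35 + 0.233654 = 1.58365 m (along the plate) below the hinge at the top edge, so the moment about the hinge is M = F × 1.58365 = 95.9456 × 1.58365 = 151.944 kN·m.

M ≈ 151.9 kN·m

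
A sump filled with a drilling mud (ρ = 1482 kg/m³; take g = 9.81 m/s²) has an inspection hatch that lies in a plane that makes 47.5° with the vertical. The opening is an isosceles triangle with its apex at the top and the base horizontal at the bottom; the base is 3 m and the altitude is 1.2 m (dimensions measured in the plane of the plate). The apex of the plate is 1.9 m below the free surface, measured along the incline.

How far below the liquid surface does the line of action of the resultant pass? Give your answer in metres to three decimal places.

h_p = 1.844 m

γ = ρg = 1482 × 9.81 / 1000 = 14.53842 kN/m³.
The plate makes 47.5° with the vertical, i.e. θ = 90° − 47.5° = 42.5° to the horizontal. Measuring y along the incline from the free-surface line, vertical depth h = y·sinθ with sinθ = 0.675590.
With the apex up, the centroid sits 2h/3 = 2 × 1.2/3 = 0.8 m below the apex, so y_c = 1.9 + 0.8 = 2.7 m and h_c = 2.7 × 0.675590 = 1.82409 m.
A = ½ × 3 × 1.2 = 1.8 m².
Resultant F = γ·h_c·A = 14.53842 × 1.82409 × 1.8 = 47.7349 kN.
I_c = b·h³/36 = 3 × 1.2³/36 = 0.144 m⁴.
Centre of pressure: y_p = y_c + I_c/(y_c·A) = 2.7 + 0.144/(2.7 × 1.8) = 2.7 + 0.0296296 = 2.72963 m along the plane.
Vertically, h_p = y_p·sinθ = 2.72963 × 0.675590 = 1.84411 m.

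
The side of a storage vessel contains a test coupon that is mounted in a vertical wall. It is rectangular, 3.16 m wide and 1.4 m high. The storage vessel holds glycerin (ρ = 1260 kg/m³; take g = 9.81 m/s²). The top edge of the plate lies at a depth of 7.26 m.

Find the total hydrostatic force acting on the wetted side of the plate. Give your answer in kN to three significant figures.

F ≈ 435 kN

γ = ρg = 1260 × 9.81 / 1000 = 12.3606 kN/m³.
The centroid lies 1.4/2 = 0.7 m below the top edge, so the centroid depth is h_c = 7.26 + 0.7 = 7.96 m.
A = 3.16 × 1.4 = 4.424 m².
Resultant F = γ·h_c·A = 12.3606 × 7.96 × 4.424 = 435.279 kN.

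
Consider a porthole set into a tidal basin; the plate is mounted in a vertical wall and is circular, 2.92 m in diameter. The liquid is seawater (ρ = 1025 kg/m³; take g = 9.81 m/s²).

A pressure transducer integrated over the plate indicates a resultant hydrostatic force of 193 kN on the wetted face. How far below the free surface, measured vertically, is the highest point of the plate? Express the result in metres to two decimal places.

d_top ≈ 1.41 m

γ = ρg = 1025 × 9.81 / 1000 = 10.05525 kN/m³.
A = π(1.46)² = 6.69662 m².
From F = γ·h_c·A, the centroid depth is h_c = 193/(10.05525 × 6.69662) = 2.86622 m.
The centroid is at the centre, 1.46 m below the top of the plate, so the highest point sits at h_top = 2.86622 − 1.46 = 1.40622 m below the surface.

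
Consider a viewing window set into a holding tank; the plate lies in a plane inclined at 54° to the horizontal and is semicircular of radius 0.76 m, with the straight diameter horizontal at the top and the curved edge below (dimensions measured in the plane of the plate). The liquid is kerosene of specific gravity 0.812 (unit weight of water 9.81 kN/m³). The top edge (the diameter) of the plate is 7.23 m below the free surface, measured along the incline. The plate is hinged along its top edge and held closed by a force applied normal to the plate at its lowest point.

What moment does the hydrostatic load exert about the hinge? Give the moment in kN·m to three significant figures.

γ = 0.812 × 9.81 = 7.96572 kN/m³.
Let θ = 54° be the plate's angle to the horizontal; measure y along the incline from where the plane meets the free surface. Vertical depth h = y·sinθ with sinθ = 0.809017.
The centroid of a semicircle lies 4r/(3π) = 0.322554 m from the diameter, here below the top edge, so y_c = 7.23 + 0.322554 = 7.55255 m and h_c = 7.55255 × 0.809017 = 6.11014 m.
A = πr²/2 = π × 0.76²/2 = 0.907292 m².
Resultant F = γ·h_c·A = 7.96572 × 6.11014 × 0.907292 = 44.1594 kN.
I_c = (π/8 − 8/(9π))·r⁴ = 0.109757 × 0.76⁴ = 0.0366173 m⁴.
Centre of pressure: y_p = y_c + I_c/(y_c·A) = 7.55255 + 0.0366173/(7.55255 × 0.907292) = 7.55255 + 0.00534374 = 7.55789 m along the plane.
The resultant acts 0.322554 + 0.00534374 = 0.327898 m (along the plate) below the hinge at the top edge, so the moment about the hinge is M = F × 0.327898 = 44.1594 × 0.327898 = 14.4798 kN·m.

M ≈ 14.5 kN·m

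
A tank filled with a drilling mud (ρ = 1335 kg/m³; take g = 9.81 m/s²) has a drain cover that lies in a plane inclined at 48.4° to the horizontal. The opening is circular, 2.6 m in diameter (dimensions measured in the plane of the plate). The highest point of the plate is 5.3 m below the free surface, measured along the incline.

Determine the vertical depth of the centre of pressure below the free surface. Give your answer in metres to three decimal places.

γ = ρg = 1335 × 9.81 / 1000 = 13.09635 kN/m³.
Let θ = 48.4° be the plate's angle to the horizontal; measure y along the incline from where the plane meets the free surface. Vertical depth h = y·sinθ with sinθ = 0.747798.
The centroid is at the centre, 1.3 m below the top of the plate, so y_c = 5.3 + 1.3 = 6.6 m and h_c = 6.6 × 0.747798 = 4.93547 m.
A = π(1.3)² = 5.30929 m².
Resultant F = γ·h_c·A = 13.09635 × 4.93547 × 5.30929 = 343.175 kN.
I_c = πr⁴/4 = π × 1.3⁴/4 = 2.24318 m⁴.
Centre of pressure: y_p = y_c + I_c/(y_c·A) = 6.6 + 2.24318/(6.6 × 5.30929) = 6.6 + 0.0640153 = 6.66402 m along the plane.
Vertically, h_p = y_p·sinθ = 6.66402 × 0.747798 = 4.98334 m.

h_p = 4.983 m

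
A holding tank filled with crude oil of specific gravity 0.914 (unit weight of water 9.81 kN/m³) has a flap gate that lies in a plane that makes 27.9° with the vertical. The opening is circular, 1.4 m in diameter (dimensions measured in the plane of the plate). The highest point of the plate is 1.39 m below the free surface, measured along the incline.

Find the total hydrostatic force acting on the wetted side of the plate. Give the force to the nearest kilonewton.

F ≈ 25 kN

γ = 0.914 × 9.81 = 8.96634 kN/m³.
The plate makes 27.9° with the vertical, i.e. θ = 90° − 27.9° = 62.1° to the horizontal. Measuring y along the incline from the free-surface line, vertical depth h = y·sinθ with sinθ = 0.883766.
The centroid is at the centre, 0.7 m below the top of the plate, so y_c = 1.39 + 0.7 = 2.09 m and h_c = 2.09 × 0.883766 = 1.84707 m.
A = π(0.7)² = 1.53938 m².
Resultant F = γ·h_c·A = 8.96634 × 1.84707 × 1.53938 = 25.4944 kN.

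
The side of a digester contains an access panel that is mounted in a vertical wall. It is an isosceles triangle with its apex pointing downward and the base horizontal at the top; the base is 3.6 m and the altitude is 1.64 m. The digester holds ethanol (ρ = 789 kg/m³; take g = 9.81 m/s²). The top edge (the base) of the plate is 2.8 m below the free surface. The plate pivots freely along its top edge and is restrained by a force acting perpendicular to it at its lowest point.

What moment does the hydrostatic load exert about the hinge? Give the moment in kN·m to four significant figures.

M ≈ 45.22 kN·m

γ = ρg = 789 × 9.81 / 1000 = 7.74009 kN/m³.
With the apex down, the centroid sits h/3 = 1.64/3 = 0.546667 m below the base (the top edge), so the centroid depth is h_c = 2.8 + 0.546667 = 3.34667 m.
A = ½ × 3.6 × 1.64 = 2.952 m².
Resultant F = γ·h_c·A = 7.74009 × 3.34667 × 2.952 = 76.4672 kN.
I_c = b·h³/36 = 3.6 × 1.64³/36 = 0.441094 m⁴.
Centre of pressure: y_p = y_c + I_c/(y_c·A) = 3.34667 + 0.441094/(3.34667 × 2.952) = 3.34667 + 0.044648 = 3.39132 m along the plane.
The resultant acts 0.546667 + 0.044648 = 0.591315 m (along the plate) below the hinge at the top edge, so the moment about the hinge is M = F × 0.591315 = 76.4672 × 0.591315 = 45.2162 kN·m.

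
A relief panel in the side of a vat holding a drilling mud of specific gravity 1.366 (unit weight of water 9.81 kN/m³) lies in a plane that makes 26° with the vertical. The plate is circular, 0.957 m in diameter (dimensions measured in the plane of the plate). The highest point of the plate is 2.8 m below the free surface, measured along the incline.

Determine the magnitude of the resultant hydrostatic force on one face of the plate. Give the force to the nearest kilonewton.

F ≈ 28 kN

γ = 1.366 × 9.81 = 13.40046 kN/m³.
The plate makes 26° with the vertical, i.e. θ = 90° − 26° = 64° to the horizontal. Measuring y along the incline from the free-surface line, vertical depth h = y·sinθ with sinθ = 0.898794.
The centroid is at the centre, 0.4785 m below the top of the plate, so y_c = 2.8 + 0.4785 = 3.2785 m and h_c = 3.2785 × 0.898794 = 2.9467 m.
A = π(0.4785)² = 0.719306 m².
Resultant F = γ·h_c·A = 13.40046 × 2.9467 × 0.719306 = 28.4033 kN.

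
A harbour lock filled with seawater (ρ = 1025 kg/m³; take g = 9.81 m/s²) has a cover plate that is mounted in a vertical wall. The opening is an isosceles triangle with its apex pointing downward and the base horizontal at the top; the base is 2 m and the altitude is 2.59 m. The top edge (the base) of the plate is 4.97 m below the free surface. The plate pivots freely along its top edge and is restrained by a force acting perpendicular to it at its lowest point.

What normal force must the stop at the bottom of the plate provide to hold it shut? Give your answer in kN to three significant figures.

P ≈ 54.4 kN

γ = ρg = 1025 × 9.81 / 1000 = 10.05525 kN/m³.
With the apex down, the centroid sits h/3 = 2.59/3 = 0.863333 m below the base (the top edge), so the centroid depth is h_c = 4.97 + 0.863333 = 5.83333 m.
A = ½ × 2 × 2.59 = 2.59 m².
Resultant F = γ·h_c·A = 10.05525 × 5.83333 × 2.59 = 151.918 kN.
I_c = b·h³/36 = 2 × 2.59³/36 = 0.965221 m⁴.
Centre of pressure: y_p = y_c + I_c/(y_c·A) = 5.83333 + 0.965221/(5.83333 × 2.59) = 5.83333 + 0.0638867 = 5.89722 m along the plane.
The resultant acts 0.863333 + 0.0638867 = 0.92722 m (along the plate) below the hinge at the top edge, so the moment about the hinge is M = F × 0.92722 = 151.918 × 0.92722 = 140.861 kN·m.
A normal force at the bottom, 2.59 m from the hinge, must supply this moment: P = 140.861/2.59 = 54.3865 kN.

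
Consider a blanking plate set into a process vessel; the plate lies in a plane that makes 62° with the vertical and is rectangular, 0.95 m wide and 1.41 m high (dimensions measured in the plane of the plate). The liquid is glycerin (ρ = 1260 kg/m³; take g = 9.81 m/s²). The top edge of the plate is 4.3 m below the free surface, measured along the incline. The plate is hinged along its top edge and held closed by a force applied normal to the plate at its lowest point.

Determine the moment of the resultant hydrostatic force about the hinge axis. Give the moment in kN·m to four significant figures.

M ≈ 28.72 kN·m

γ = ρg = 1260 × 9.81 / 1000 = 12.3606 kN/m³.
The plate makes 62° with the vertical, i.e. θ = 90° − 62° = 28° to the horizontal. Measuring y along the incline from the free-surface line, vertical depth h = y·sinθ with sinθ = 0.469472.
The centroid lies 1.41/2 = 0.705 m below the top edge, so y_c = 4.3 + 0.705 = 5.005 m and h_c = 5.005 × 0.469472 = 2.34971 m.
A = 0.95 × 1.41 = 1.3395 m².
Resultant F = γ·h_c·A = 12.3606 × 2.34971 × 1.3395 = 38.9042 kN.
I_c = b·h³/12 = 0.95 × 1.41³/12 = 0.221922 m⁴.
Centre of pressure: y_p = y_c + I_c/(y_c·A) = 5.005 + 0.221922/(5.005 × 1.3395) = 5.005 + 0.0331019 = 5.0381 m along the plane.
The resultant acts 0.705 + 0.0331019 = 0.738102 m (along the plate) below the hinge at the top edge, so the moment about the hinge is M = F × 0.738102 = 38.9042 × 0.738102 = 28.7153 kN·m.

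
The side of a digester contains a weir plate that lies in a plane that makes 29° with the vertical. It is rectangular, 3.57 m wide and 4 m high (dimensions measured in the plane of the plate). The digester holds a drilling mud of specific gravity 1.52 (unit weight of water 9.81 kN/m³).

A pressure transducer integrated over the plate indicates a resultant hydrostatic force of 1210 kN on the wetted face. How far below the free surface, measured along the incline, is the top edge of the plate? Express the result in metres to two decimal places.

y_top ≈ 4.50 m

γ = 1.52 × 9.81 = 14.9112 kN/m³.
A = 3.57 × 4 = 14.28 m².
From F = γ·h_c·A, the centroid depth is h_c = 1210/(14.9112 × 14.28) = 5.68257 m.
The plate makes 29° with the vertical, i.e. θ = 90° − 29° = 61° to the horizontal. Measuring y along the incline from the free-surface line, vertical depth h = y·sinθ with sinθ = 0.874620.
Along the incline, y_c = h_c/sinθ = 5.68257/0.874620 = 6.49719 m.
The centroid lies 4/2 = 2 m below the top edge, so the top edge sits at y_top = 6.49719 − 2 = 4.49719 m along the incline.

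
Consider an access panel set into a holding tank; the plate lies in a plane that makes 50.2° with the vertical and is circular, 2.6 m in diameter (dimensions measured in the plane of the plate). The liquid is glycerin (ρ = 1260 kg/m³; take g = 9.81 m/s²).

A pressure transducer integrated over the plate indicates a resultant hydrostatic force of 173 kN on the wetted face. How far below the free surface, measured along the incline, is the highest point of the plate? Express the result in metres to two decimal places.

y_top ≈ 2.82 m

γ = ρg = 1260 × 9.81 / 1000 = 12.3606 kN/m³.
A = π(1.3)² = 5.30929 m².
From F = γ·h_c·A, the centroid depth is h_c = 173/(12.3606 × 5.30929) = 2.63615 m.
The plate makes 50.2° with the vertical, i.e. θ = 90° − 50.2° = 39.8° to the horizontal. Measuring y along the incline from the free-surface line, vertical depth h = y·sinθ with sinθ = 0.640110.
Along the incline, y_c = h_c/sinθ = 2.63615/0.640110 = 4.11828 m.
The centroid is at the centre, 1.3 m below the top of the plate, so the highest point sits at y_top = 4.11828 − 1.3 = 2.81828 m along the incline.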